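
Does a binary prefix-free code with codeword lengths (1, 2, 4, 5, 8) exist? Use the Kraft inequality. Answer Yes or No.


Kraft sum = sum(2^(-l_i)) = 0.8477, need <= 1. Result: satisfied (a binary prefix-free code with these lengths exists)

Yes


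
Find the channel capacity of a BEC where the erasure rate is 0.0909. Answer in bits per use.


C = 1 - epsilon = 1 - 0.0909 = 0.9091

0.9091 bits


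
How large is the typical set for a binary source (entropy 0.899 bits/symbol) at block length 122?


log2|A_typical| = nH = 122 * 0.899 = 109.678, so |A_typical| ~ 2^109.678 = 1.038e+33

1.038e+33


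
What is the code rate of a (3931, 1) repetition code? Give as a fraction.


Rate = k/n = 1/3931

1/3931


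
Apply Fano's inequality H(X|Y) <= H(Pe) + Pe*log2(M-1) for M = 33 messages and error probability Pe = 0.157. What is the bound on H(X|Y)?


H(Pe) = -Pe*log2(Pe) - (1-Pe)*log2(1-Pe) = -0.157*log2(0.157) - 0.843*log2(0.843) = 0.419373 + 0.207711 = 0.6271. Pe*log2(M-1) = 0.157*log2(32) = 0.785000. Bound = H(Pe) + Pe*log2(M-1) = 0.419373 + 0.207711 + 0.785000 = 1.4121

1.4121 bits


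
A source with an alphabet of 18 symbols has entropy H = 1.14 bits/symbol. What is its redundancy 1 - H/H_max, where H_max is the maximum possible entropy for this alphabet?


H_max = log2(K) = log2(18) = 4.1699 bits/symbol. Redundancy = 1 - H/H_max = 1 - 1.14/4.1699 = 1 - 0.2734 = 0.7266

0.7266


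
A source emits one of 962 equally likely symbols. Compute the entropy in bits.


H = log2(n) = log2(962) = 9.9099

9.9099 bits


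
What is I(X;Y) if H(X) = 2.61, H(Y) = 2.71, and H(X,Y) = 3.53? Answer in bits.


I(X;Y) = H(X) + H(Y) - H(X,Y) = 2.61 + 2.71 - 3.53 = 1.79

1.79 bits


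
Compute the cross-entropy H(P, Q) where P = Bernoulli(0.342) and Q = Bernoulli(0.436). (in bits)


H(P,Q) = -p*log2(q) - (1-p)*log2(1-q). -0.342*log2(0.436) = 0.409579; -0.658*log2(0.564) = 0.543661. H(P,Q) = 0.409579 + 0.543661 = 0.9532

0.9532 bits


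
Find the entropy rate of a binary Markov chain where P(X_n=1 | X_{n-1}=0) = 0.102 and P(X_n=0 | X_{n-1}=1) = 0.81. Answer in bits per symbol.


Stationary distribution: pi_0 = p10/(p01+p10) = 0.8882, pi_1 = 0.1118. Entropy rate H' = pi_0*H(p01) + pi_1*H(p10) = 0.8882*0.4753 + 0.1118*0.7015 = 0.5006

0.5006 bits/symbol


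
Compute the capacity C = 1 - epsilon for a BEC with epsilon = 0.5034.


C = 1 - epsilon = 1 - 0.5034 = 0.4966

0.4966 bits


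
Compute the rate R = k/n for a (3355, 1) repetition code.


Rate = k/n = 1/3355

1/3355


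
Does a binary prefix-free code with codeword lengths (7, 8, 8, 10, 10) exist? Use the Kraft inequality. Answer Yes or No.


Kraft sum = sum(2^(-l_i)) = 0.0176, need <= 1. Result: satisfied (a binary prefix-free code with these lengths exists)

Yes


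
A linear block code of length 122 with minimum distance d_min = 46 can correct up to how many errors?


Correction capability = floor((d-1)/2) = floor((46-1)/2) = 22

22 errors


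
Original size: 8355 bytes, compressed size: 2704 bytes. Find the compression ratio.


Ratio = original / compressed = 8355 / 2704 = 3.0899

3.0899


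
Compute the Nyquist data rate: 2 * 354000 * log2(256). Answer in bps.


Rate = 2 * B * log2(M) = 2 * 354000 * 8.0 = 5664000.0

5664000.0 bps


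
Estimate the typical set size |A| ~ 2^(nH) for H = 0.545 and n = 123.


log2|A_typical| = nH = 123 * 0.545 = 67.035, so |A_typical| ~ 2^67.035 = 1.512e+20

1.512e+20


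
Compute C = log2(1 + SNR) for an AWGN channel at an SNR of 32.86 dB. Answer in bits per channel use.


SNR_linear = 10^(32.86/10) = 1931.9683; C = log2(1 + SNR_linear) = log2(1 + 1931.9683) = 10.9166

10.9166 bits/channel use


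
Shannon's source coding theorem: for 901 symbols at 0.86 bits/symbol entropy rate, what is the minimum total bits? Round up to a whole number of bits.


Minimum bits >= n * H = 901 * 0.86 = 774.86, rounded up to a whole number of bits = 775

775 bits


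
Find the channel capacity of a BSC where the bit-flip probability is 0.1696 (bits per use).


H(p) = -p*log2(p) - (1-p)*log2(1-p) = -0.1696*log2(0.1696) - 0.8304*log2(0.8304) = 0.434141 + 0.222648 = 0.6568. C = 1 - H(p) = 1 - 0.6568 = 0.3432

0.3432 bits


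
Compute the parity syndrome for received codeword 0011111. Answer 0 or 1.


Syndrome = XOR of all bits = 0 XOR 0 XOR 1 XOR 1 XOR 1 XOR 1 XOR 1 = 1

1


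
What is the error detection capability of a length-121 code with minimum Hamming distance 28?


Detection capability = d_min - 1 = 28 - 1 = 27

27 errors


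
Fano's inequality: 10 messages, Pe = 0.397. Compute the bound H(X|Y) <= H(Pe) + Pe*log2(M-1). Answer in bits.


H(Pe) = -Pe*log2(Pe) - (1-Pe)*log2(1-Pe) = -0.397*log2(0.397) - 0.603*log2(0.603) = 0.529117 + 0.440051 = 0.9692. Pe*log2(M-1) = 0.397*log2(9) = 1.258460. Bound = H(Pe) + Pe*log2(M-1) = 0.529117 + 0.440051 + 1.258460 = 2.2276

2.2276 bits


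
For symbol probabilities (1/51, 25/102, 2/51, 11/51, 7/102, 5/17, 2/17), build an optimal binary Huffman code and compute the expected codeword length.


Huffman construction (repeatedly merge the two least-probable nodes; each merge adds 1 bit to every symbol beneath it): 1/51 + 2/51 = 1/17; 1/17 + 7/102 = 13/102; 2/17 + 13/102 = 25/102; 11/51 + 25/102 = 47/102; 25/102 + 5/17 = 55/102; 47/102 + 55/102 = 1. Resulting codeword lengths (in the order the probabilities were given): (5, 2, 5, 2, 4, 2, 3). L_avg = sum(p_i * l_i) = 1/51*5 + 25/102*2 + 2/51*5 + 11/51*2 + 7/102*4 + 5/17*2 + 2/17*3 = 124/51 = 2.4314

2.4314 bits


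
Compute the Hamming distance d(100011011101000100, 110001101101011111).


Count differing positions: . ^ . . ^ . ^ ^ . . . . . ^ ^ . ^ ^ = 8 differences

8


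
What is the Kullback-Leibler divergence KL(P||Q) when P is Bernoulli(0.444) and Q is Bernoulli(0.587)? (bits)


KL = p*log2(p/q) + (1-p)*log2((1-p)/(1-q)) = 0.444*log2(0.444/0.587) + 0.556*log2(0.556/0.413) = 0.0596

0.0596 bits


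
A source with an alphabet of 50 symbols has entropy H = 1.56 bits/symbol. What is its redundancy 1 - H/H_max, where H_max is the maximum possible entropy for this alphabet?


H_max = log2(K) = log2(50) = 5.6439 bits/symbol. Redundancy = 1 - H/H_max = 1 - 1.56/5.6439 = 1 - 0.2764 = 0.7236

0.7236


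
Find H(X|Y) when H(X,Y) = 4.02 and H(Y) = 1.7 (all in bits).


H(X|Y) = H(X,Y) - H(Y) = 4.02 - 1.7 = 2.32

2.32 bits


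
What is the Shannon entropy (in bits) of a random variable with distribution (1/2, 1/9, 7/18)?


H = -sum(p_i * log2(p_i)). Terms: -(1/2)*log2(1/2) = 0.500000; -(1/9)*log2(1/9) = 0.352214; -(7/18)*log2(7/18) = 0.529888. H = 0.500000 + 0.352214 + 0.529888 = 1.3821

1.3821 bits


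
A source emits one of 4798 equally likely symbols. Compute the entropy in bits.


H = log2(n) = log2(4798) = 12.2282

12.2282 bits


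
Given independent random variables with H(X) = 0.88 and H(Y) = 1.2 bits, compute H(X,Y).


For independent variables, H(X,Y) = H(X) + H(Y) = 0.88 + 1.2 = 2.08

2.08 bits


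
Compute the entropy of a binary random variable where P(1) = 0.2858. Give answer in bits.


H = -p*log2(p) - (1-p)*log2(1-p). -0.2858*log2(0.2858) = 0.516418; -0.7142*log2(0.7142) = 0.346815. H = 0.516418 + 0.346815 = 0.8632

0.8632 bits


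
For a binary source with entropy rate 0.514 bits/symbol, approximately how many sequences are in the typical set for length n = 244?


log2|A_typical| = nH = 244 * 0.514 = 125.416, so |A_typical| ~ 2^125.416 = 5.675e+37

5.675e+37


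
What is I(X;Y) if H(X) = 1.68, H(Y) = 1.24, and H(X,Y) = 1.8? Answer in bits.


I(X;Y) = H(X) + H(Y) - H(X,Y) = 1.68 + 1.24 - 1.8 = 1.12

1.12 bits


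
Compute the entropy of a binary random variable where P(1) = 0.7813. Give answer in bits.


H = -p*log2(p) - (1-p)*log2(1-p). -0.7813*log2(0.7813) = 0.278183; -0.2187*log2(0.2187) = 0.479604. H = 0.278183 + 0.479604 = 0.7578

0.7578 bits


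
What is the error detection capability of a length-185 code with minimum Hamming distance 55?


Detection capability = d_min - 1 = 55 - 1 = 54

54 errors


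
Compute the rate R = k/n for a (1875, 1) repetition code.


Rate = k/n = 1/1875

1/1875


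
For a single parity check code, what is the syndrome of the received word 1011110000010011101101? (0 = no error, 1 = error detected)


Syndrome = XOR of all bits = 1 XOR 0 XOR 1 XOR 1 XOR 1 XOR 1 XOR 0 XOR 0 XOR 0 XOR 0 XOR 0 XOR 1 XOR 0 XOR 0 XOR 1 XOR 1 XOR 1 XOR 0 XOR 1 XOR 1 XOR 0 XOR 1 = 0

0


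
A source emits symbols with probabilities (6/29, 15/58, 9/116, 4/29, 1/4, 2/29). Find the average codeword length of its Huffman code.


Huffman construction (repeatedly merge the two least-probable nodes; each merge adds 1 bit to every symbol beneath it): 2/29 + 9/116 = 17/116; 4/29 + 17/116 = 33/116; 6/29 + 1/4 = 53/116; 15/58 + 33/116 = 63/116; 53/116 + 63/116 = 1. Resulting codeword lengths (in the order the probabilities were given): (2, 2, 4, 3, 2, 4). L_avg = sum(p_i * l_i) = 6/29*2 + 15/58*2 + 9/116*4 + 4/29*3 + 1/4*2 + 2/29*4 = 141/58 = 2.431

2.431 bits


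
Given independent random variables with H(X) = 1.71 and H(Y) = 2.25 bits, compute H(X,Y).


For independent variables, H(X,Y) = H(X) + H(Y) = 1.71 + 2.25 = 3.96

3.96 bits


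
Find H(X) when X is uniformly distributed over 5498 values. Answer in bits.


H = log2(n) = log2(5498) = 12.4247

12.4247 bits


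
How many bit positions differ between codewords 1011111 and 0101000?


Count differing positions: ^ ^ ^ . ^ ^ ^ = 6 differences

6


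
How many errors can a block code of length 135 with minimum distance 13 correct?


Correction capability = floor((d-1)/2) = floor((13-1)/2) = 6

6 errors


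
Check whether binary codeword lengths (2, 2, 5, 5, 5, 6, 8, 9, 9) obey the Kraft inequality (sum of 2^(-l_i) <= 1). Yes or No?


Kraft sum = sum(2^(-l_i)) = 0.6172, need <= 1. Result: satisfied (a binary prefix-free code with these lengths exists)

Yes


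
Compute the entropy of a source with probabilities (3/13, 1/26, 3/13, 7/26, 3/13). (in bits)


H = -sum(p_i * log2(p_i)). Terms: -(3/13)*log2(3/13) = 0.488187; -(1/26)*log2(1/26) = 0.180786; -(3/13)*log2(3/13) = 0.488187; -(7/26)*log2(7/26) = 0.509677; -(3/13)*log2(3/13) = 0.488187. H = 0.488187 + 0.180786 + 0.488187 + 0.509677 + 0.488187 = 2.155

2.155 bits


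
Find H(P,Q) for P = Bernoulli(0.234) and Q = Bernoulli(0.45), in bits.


H(P,Q) = -p*log2(q) - (1-p)*log2(1-q). -0.234*log2(0.45) = 0.269569; -0.766*log2(0.55) = 0.660672. H(P,Q) = 0.269569 + 0.660672 = 0.9302

0.9302 bits


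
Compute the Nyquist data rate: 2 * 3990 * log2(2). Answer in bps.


Rate = 2 * B * log2(M) = 2 * 3990 * 1.0 = 7980.0

7980.0 bps


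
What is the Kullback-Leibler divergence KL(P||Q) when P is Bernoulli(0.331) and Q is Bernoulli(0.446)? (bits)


KL = p*log2(p/q) + (1-p)*log2((1-p)/(1-q)) = 0.331*log2(0.331/0.446) + 0.669*log2(0.669/0.554) = 0.0396

0.0396 bits


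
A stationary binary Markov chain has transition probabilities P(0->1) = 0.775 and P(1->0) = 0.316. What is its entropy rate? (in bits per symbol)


Stationary distribution: pi_0 = p10/(p01+p10) = 0.2896, pi_1 = 0.7104. Entropy rate H' = pi_0*H(p01) + pi_1*H(p10) = 0.2896*0.7692 + 0.7104*0.9 = 0.8621

0.8621 bits/symbol


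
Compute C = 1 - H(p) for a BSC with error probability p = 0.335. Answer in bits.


H(p) = -p*log2(p) - (1-p)*log2(1-p) = -0.335*log2(0.335) - 0.665*log2(0.665) = 0.528552 + 0.391402 = 0.92. C = 1 - H(p) = 1 - 0.92 = 0.08

0.08 bits


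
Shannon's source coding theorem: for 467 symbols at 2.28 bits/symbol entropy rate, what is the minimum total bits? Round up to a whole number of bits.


Minimum bits >= n * H = 467 * 2.28 = 1064.76, rounded up to a whole number of bits = 1065

1065 bits


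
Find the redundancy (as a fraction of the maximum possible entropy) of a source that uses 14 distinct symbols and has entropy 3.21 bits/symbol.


H_max = log2(K) = log2(14) = 3.8074 bits/symbol. Redundancy = 1 - H/H_max = 1 - 3.21/3.8074 = 1 - 0.8431 = 0.1569

0.1569


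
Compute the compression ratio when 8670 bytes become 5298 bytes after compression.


Ratio = original / compressed = 8670 / 5298 = 1.6365

1.6365


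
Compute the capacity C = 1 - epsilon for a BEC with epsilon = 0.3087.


C = 1 - epsilon = 1 - 0.3087 = 0.6913

0.6913 bits


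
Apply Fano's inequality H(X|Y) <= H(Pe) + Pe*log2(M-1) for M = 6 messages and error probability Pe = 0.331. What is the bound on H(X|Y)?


H(Pe) = -Pe*log2(Pe) - (1-Pe)*log2(1-Pe) = -0.331*log2(0.331) - 0.669*log2(0.669) = 0.527977 + 0.387968 = 0.9159. Pe*log2(M-1) = 0.331*log2(5) = 0.768558. Bound = H(Pe) + Pe*log2(M-1) = 0.527977 + 0.387968 + 0.768558 = 1.6845

1.6845 bits


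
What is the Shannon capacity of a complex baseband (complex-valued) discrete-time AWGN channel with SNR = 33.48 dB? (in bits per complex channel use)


SNR_linear = 10^(33.48/10) = 2228.4351; C = log2(1 + SNR_linear) = log2(1 + 2228.4351) = 11.1225

11.1225 bits/channel use


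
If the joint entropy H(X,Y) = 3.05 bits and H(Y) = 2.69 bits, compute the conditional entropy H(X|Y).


H(X|Y) = H(X,Y) - H(Y) = 3.05 - 2.69 = 0.36

0.36 bits


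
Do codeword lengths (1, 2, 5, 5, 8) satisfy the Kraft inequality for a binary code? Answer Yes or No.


Kraft sum = sum(2^(-l_i)) = 0.8164, need <= 1. Result: satisfied (a binary prefix-free code with these lengths exists)

Yes


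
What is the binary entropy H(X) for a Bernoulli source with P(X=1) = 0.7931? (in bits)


H = -p*log2(p) - (1-p)*log2(1-p). -0.7931*log2(0.7931) = 0.265233; -0.2069*log2(0.2069) = 0.470283. H = 0.265233 + 0.470283 = 0.7355

0.7355 bits


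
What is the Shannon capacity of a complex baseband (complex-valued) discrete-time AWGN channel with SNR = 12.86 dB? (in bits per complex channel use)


SNR_linear = 10^(12.86/10) = 19.3197; C = log2(1 + SNR_linear) = log2(1 + 19.3197) = 4.3448

4.3448 bits/channel use


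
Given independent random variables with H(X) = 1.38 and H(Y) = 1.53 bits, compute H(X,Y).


For independent variables, H(X,Y) = H(X) + H(Y) = 1.38 + 1.53 = 2.91

2.91 bits


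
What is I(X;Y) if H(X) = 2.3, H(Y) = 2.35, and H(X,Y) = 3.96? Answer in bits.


I(X;Y) = H(X) + H(Y) - H(X,Y) = 2.3 + 2.35 - 3.96 = 0.69

0.69 bits


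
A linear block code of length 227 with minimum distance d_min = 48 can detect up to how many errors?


Detection capability = d_min - 1 = 48 - 1 = 47

47 errors


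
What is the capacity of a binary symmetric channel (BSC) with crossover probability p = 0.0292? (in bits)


H(p) = -p*log2(p) - (1-p)*log2(1-p) = -0.0292*log2(0.0292) - 0.9708*log2(0.9708) = 0.148858 + 0.041506 = 0.1904. C = 1 - H(p) = 1 - 0.1904 = 0.8096

0.8096 bits


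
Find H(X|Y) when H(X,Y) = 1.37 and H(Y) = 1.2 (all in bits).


H(X|Y) = H(X,Y) - H(Y) = 1.37 - 1.2 = 0.17

0.17 bits


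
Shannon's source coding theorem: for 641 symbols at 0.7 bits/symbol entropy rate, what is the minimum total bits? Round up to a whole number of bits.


Minimum bits >= n * H = 641 * 0.7 = 448.7, rounded up to a whole number of bits = 449

449 bits


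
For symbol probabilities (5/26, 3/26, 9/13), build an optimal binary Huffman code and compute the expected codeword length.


Huffman construction (repeatedly merge the two least-probable nodes; each merge adds 1 bit to every symbol beneath it): 3/26 + 5/26 = 4/13; 4/13 + 9/13 = 1. Resulting codeword lengths (in the order the probabilities were given): (2, 2, 1). L_avg = sum(p_i * l_i) = 5/26*2 + 3/26*2 + 9/13*1 = 17/13 = 1.3077

1.3077 bits


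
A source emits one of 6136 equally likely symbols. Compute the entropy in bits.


H = log2(n) = log2(6136) = 12.5831

12.5831 bits


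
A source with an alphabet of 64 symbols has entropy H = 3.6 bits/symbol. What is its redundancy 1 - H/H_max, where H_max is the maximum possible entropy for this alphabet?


H_max = log2(K) = log2(64) = 6.0 bits/symbol. Redundancy = 1 - H/H_max = 1 - 3.6/6.0 = 1 - 0.6 = 0.4

0.4


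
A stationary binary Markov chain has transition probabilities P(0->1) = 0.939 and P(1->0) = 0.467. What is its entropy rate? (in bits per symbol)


Stationary distribution: pi_0 = p10/(p01+p10) = 0.3321, pi_1 = 0.6679. Entropy rate H' = pi_0*H(p01) + pi_1*H(p10) = 0.3321*0.3314 + 0.6679*0.9969 = 0.7758

0.7758 bits/symbol


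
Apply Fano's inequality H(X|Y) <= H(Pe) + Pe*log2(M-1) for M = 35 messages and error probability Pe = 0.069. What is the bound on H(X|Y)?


H(Pe) = -Pe*log2(Pe) - (1-Pe)*log2(1-Pe) = -0.069*log2(0.069) - 0.931*log2(0.931) = 0.266151 + 0.096030 = 0.3622. Pe*log2(M-1) = 0.069*log2(34) = 0.351035. Bound = H(Pe) + Pe*log2(M-1) = 0.266151 + 0.096030 + 0.351035 = 0.7132

0.7132 bits


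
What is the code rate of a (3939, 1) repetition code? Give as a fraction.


Rate = k/n = 1/3939

1/3939


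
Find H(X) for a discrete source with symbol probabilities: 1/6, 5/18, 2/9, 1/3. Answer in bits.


H = -sum(p_i * log2(p_i)). Terms: -(1/6)*log2(1/6) = 0.430827; -(5/18)*log2(5/18) = 0.513332; -(2/9)*log2(2/9) = 0.482206; -(1/3)*log2(1/3) = 0.528321. H = 0.430827 + 0.513332 + 0.482206 + 0.528321 = 1.9547

1.9547 bits


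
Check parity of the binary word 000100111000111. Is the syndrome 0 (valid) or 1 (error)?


Syndrome = XOR of all bits = 0 XOR 0 XOR 0 XOR 1 XOR 0 XOR 0 XOR 1 XOR 1 XOR 1 XOR 0 XOR 0 XOR 0 XOR 1 XOR 1 XOR 1 = 1

1


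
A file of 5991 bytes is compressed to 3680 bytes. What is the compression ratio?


Ratio = original / compressed = 5991 / 3680 = 1.628

1.628


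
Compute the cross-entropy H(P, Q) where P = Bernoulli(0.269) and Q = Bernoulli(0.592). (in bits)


H(P,Q) = -p*log2(q) - (1-p)*log2(1-q). -0.269*log2(0.592) = 0.203453; -0.731*log2(0.408) = 0.945445. H(P,Q) = 0.203453 + 0.945445 = 1.1489

1.1489 bits


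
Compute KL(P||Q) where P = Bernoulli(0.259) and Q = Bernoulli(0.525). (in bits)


KL = p*log2(p/q) + (1-p)*log2((1-p)/(1-q)) = 0.259*log2(0.259/0.525) + 0.741*log2(0.741/0.475) = 0.2114

0.2114 bits


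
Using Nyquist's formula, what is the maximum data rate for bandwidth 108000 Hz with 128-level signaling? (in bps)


Rate = 2 * B * log2(M) = 2 * 108000 * 7.0 = 1512000.0

1512000.0 bps


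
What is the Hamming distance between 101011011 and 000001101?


Count differing positions: ^ . ^ . ^ . ^ ^ . = 5 differences

5


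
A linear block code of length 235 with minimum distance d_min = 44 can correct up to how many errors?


Correction capability = floor((d-1)/2) = floor((44-1)/2) = 21

21 errors


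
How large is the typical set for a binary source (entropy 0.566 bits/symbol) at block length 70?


log2|A_typical| = nH = 70 * 0.566 = 39.62, so |A_typical| ~ 2^39.62 = 8.449e+11

8.449e+11


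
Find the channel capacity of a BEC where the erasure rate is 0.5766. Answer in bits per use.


C = 1 - epsilon = 1 - 0.5766 = 0.4234

0.4234 bits


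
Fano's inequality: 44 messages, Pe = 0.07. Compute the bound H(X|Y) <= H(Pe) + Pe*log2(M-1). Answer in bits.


H(Pe) = -Pe*log2(Pe) - (1-Pe)*log2(1-Pe) = -0.07*log2(0.07) - 0.93*log2(0.93) = 0.268555 + 0.097369 = 0.3659. Pe*log2(M-1) = 0.07*log2(43) = 0.379839. Bound = H(Pe) + Pe*log2(M-1) = 0.268555 + 0.097369 + 0.379839 = 0.7458

0.7458 bits


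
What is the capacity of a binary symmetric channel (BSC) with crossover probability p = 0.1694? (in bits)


H(p) = -p*log2(p) - (1-p)*log2(1-p) = -0.1694*log2(0.1694) - 0.8306*log2(0.8306) = 0.433917 + 0.222413 = 0.6563. C = 1 - H(p) = 1 - 0.6563 = 0.3437

0.3437 bits


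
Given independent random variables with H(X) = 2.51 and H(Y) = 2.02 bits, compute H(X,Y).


For independent variables, H(X,Y) = H(X) + H(Y) = 2.51 + 2.02 = 4.53

4.53 bits


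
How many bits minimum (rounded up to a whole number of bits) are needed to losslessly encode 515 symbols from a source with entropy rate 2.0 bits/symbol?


Minimum bits >= n * H = 515 * 2.0 = 1030.0, rounded up to a whole number of bits = 1030

1030 bits


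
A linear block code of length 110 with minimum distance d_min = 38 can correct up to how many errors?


Correction capability = floor((d-1)/2) = floor((38-1)/2) = 18

18 errors


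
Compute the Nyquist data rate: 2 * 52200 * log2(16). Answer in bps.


Rate = 2 * B * log2(M) = 2 * 52200 * 4.0 = 417600.0

417600.0 bps


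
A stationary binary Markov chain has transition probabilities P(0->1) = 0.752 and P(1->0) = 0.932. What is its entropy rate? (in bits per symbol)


Stationary distribution: pi_0 = p10/(p01+p10) = 0.5534, pi_1 = 0.4466. Entropy rate H' = pi_0*H(p01) + pi_1*H(p10) = 0.5534*0.8081 + 0.4466*0.3584 = 0.6073

0.6073 bits/symbol


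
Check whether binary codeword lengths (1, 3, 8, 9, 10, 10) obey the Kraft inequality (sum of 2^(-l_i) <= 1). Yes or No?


Kraft sum = sum(2^(-l_i)) = 0.6328, need <= 1. Result: satisfied (a binary prefix-free code with these lengths exists)

Yes


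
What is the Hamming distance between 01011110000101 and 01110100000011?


Count differing positions: . . ^ . ^ . ^ . . . . ^ ^ . = 5 differences

5


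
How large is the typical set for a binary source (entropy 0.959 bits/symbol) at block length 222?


log2|A_typical| = nH = 222 * 0.959 = 212.898, so |A_typical| ~ 2^212.898 = 1.227e+64

1.227e+64


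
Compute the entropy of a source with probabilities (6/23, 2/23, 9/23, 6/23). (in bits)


H = -sum(p_i * log2(p_i)). Terms: -(6/23)*log2(6/23) = 0.505722; -(2/23)*log2(2/23) = 0.306397; -(9/23)*log2(9/23) = 0.529684; -(6/23)*log2(6/23) = 0.505722. H = 0.505722 + 0.306397 + 0.529684 + 0.505722 = 1.8475

1.8475 bits


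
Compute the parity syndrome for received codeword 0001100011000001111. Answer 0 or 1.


Syndrome = XOR of all bits = 0 XOR 0 XOR 0 XOR 1 XOR 1 XOR 0 XOR 0 XOR 0 XOR 1 XOR 1 XOR 0 XOR 0 XOR 0 XOR 0 XOR 0 XOR 1 XOR 1 XOR 1 XOR 1 = 0

0


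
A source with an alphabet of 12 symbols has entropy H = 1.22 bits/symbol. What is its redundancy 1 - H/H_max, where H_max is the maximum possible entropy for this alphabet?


H_max = log2(K) = log2(12) = 3.585 bits/symbol. Redundancy = 1 - H/H_max = 1 - 1.22/3.585 = 1 - 0.3403 = 0.6597

0.6597


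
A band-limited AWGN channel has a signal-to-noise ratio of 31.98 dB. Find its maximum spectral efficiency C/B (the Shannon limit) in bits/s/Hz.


SNR_linear = 10^(31.98/10) = 1577.6113; C/B = log2(1 + SNR_linear) = log2(1 + 1577.6113) = 10.6244

10.6244 bits/s/Hz


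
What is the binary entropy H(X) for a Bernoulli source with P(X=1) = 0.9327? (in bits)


H = -p*log2(p) - (1-p)*log2(1-p). -0.9327*log2(0.9327) = 0.093750; -0.0673*log2(0.0673) = 0.262016. H = 0.093750 + 0.262016 = 0.3558

0.3558 bits


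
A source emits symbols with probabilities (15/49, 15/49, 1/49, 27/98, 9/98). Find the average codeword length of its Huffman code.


Huffman construction (repeatedly merge the two least-probable nodes; each merge adds 1 bit to every symbol beneath it): 1/49 + 9/98 = 11/98; 11/98 + 27/98 = 19/49; 15/49 + 15/49 = 30/49; 19/49 + 30/49 = 1. Resulting codeword lengths (in the order the probabilities were given): (2, 2, 3, 2, 3). L_avg = sum(p_i * l_i) = 15/49*2 + 15/49*2 + 1/49*3 + 27/98*2 + 9/98*3 = 207/98 = 2.1122

2.1122 bits


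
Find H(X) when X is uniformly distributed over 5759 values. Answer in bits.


H = log2(n) = log2(5759) = 12.4916

12.4916 bits


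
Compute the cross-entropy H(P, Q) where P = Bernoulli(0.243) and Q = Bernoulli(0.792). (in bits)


H(P,Q) = -p*log2(q) - (1-p)*log2(1-q). -0.243*log2(0.792) = 0.081752; -0.757*log2(0.208) = 1.714866. H(P,Q) = 0.081752 + 1.714866 = 1.7966

1.7966 bits


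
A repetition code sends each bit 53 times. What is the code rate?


Rate = k/n = 1/53

1/53


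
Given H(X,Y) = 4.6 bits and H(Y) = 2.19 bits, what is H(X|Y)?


H(X|Y) = H(X,Y) - H(Y) = 4.6 - 2.19 = 2.41

2.41 bits


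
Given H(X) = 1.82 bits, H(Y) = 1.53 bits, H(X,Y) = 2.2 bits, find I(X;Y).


I(X;Y) = H(X) + H(Y) - H(X,Y) = 1.82 + 1.53 - 2.2 = 1.15

1.15 bits


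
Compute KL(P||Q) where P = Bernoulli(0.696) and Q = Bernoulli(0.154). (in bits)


KL = p*log2(p/q) + (1-p)*log2((1-p)/(1-q)) = 0.696*log2(0.696/0.154) + 0.304*log2(0.304/0.846) = 1.0657

1.0657 bits


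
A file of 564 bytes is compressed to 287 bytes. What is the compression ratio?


Ratio = original / compressed = 564 / 287 = 1.9652

1.9652


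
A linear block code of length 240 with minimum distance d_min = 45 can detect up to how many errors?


Detection capability = d_min - 1 = 45 - 1 = 44

44 errors


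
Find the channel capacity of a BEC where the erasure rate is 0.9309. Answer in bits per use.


C = 1 - epsilon = 1 - 0.9309 = 0.0691

0.0691 bits


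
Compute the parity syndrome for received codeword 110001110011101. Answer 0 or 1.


Syndrome = XOR of all bits = 1 XOR 1 XOR 0 XOR 0 XOR 0 XOR 1 XOR 1 XOR 1 XOR 0 XOR 0 XOR 1 XOR 1 XOR 1 XOR 0 XOR 1 = 1

1


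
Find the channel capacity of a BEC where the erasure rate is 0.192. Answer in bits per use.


C = 1 - epsilon = 1 - 0.192 = 0.808

0.808 bits


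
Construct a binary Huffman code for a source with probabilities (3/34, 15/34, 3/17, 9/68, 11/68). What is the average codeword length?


Huffman construction (repeatedly merge the two least-probable nodes; each merge adds 1 bit to every symbol beneath it): 3/34 + 9/68 = 15/68; 11/68 + 3/17 = 23/68; 15/68 + 23/68 = 19/34; 15/34 + 19/34 = 1. Resulting codeword lengths (in the order the probabilities were given): (3, 1, 3, 3, 3). L_avg = sum(p_i * l_i) = 3/34*3 + 15/34*1 + 3/17*3 + 9/68*3 + 11/68*3 = 36/17 = 2.1176

2.1176 bits


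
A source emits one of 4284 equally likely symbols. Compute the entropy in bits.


H = log2(n) = log2(4284) = 12.0647

12.0647 bits


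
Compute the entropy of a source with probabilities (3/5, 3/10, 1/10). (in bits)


H = -sum(p_i * log2(p_i)). Terms: -(3/5)*log2(3/5) = 0.442179; -(3/10)*log2(3/10) = 0.521090; -(1/10)*log2(1/10) = 0.332193. H = 0.442179 + 0.521090 + 0.332193 = 1.2955

1.2955 bits


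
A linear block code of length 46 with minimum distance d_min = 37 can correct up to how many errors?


Correction capability = floor((d-1)/2) = floor((37-1)/2) = 18

18 errors


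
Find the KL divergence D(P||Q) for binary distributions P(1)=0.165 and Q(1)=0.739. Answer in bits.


KL = p*log2(p/q) + (1-p)*log2((1-p)/(1-q)) = 0.165*log2(0.165/0.739) + 0.835*log2(0.835/0.261) = 1.044

1.044 bits


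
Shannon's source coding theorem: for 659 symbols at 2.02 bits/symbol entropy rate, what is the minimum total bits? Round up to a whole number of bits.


Minimum bits >= n * H = 659 * 2.02 = 1331.18, rounded up to a whole number of bits = 1332

1332 bits


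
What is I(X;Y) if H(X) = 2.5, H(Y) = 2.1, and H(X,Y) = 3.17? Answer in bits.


I(X;Y) = H(X) + H(Y) - H(X,Y) = 2.5 + 2.1 - 3.17 = 1.43

1.43 bits


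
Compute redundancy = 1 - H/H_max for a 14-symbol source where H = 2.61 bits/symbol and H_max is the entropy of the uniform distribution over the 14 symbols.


H_max = log2(K) = log2(14) = 3.8074 bits/symbol. Redundancy = 1 - H/H_max = 1 - 2.61/3.8074 = 1 - 0.6855 = 0.3145

0.3145


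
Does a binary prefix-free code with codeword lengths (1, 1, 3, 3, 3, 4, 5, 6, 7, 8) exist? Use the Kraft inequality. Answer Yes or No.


Kraft sum = sum(2^(-l_i)) = 1.4961, need <= 1. Result: violated (a binary prefix-free code with these lengths cannot exist)

No


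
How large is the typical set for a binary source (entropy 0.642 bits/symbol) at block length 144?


log2|A_typical| = nH = 144 * 0.642 = 92.448, so |A_typical| ~ 2^92.448 = 6.755e+27

6.755e+27


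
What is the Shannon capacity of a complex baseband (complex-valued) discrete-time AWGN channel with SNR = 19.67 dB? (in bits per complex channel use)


SNR_linear = 10^(19.67/10) = 92.683; C = log2(1 + SNR_linear) = log2(1 + 92.683) = 6.5497

6.5497 bits/channel use


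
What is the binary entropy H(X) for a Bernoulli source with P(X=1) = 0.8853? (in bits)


H = -p*log2(p) - (1-p)*log2(1-p). -0.8853*log2(0.8853) = 0.155602; -0.1147*log2(0.1147) = 0.358330. H = 0.155602 + 0.358330 = 0.5139

0.5139 bits


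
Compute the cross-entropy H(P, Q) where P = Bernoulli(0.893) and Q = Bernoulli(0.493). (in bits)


H(P,Q) = -p*log2(q) - (1-p)*log2(1-q). -0.893*log2(0.493) = 0.911164; -0.107*log2(0.507) = 0.104854. H(P,Q) = 0.911164 + 0.104854 = 1.016

1.016 bits


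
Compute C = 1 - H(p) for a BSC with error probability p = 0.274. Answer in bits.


H(p) = -p*log2(p) - (1-p)*log2(1-p) = -0.274*log2(0.274) - 0.726*log2(0.726) = 0.511764 + 0.335382 = 0.8471. C = 1 - H(p) = 1 - 0.8471 = 0.1529

0.1529 bits


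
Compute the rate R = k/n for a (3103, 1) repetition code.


Rate = k/n = 1/3103

1/3103


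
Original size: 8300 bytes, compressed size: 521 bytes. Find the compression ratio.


Ratio = original / compressed = 8300 / 521 = 15.9309

15.9309


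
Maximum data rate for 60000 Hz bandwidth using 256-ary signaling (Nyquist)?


Rate = 2 * B * log2(M) = 2 * 60000 * 8.0 = 960000.0

960000.0 bps


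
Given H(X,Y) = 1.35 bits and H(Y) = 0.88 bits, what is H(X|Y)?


H(X|Y) = H(X,Y) - H(Y) = 1.35 - 0.88 = 0.47

0.47 bits


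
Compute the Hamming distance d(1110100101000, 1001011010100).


Count differing positions: . ^ ^ ^ ^ ^ ^ ^ ^ ^ ^ . . = 10 differences

10


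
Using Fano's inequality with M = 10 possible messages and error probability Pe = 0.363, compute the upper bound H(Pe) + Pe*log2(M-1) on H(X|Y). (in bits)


H(Pe) = -Pe*log2(Pe) - (1-Pe)*log2(1-Pe) = -0.363*log2(0.363) - 0.637*log2(0.637) = 0.530691 + 0.414454 = 0.9451. Pe*log2(M-1) = 0.363*log2(9) = 1.150683. Bound = H(Pe) + Pe*log2(M-1) = 0.530691 + 0.414454 + 1.150683 = 2.0958

2.0958 bits


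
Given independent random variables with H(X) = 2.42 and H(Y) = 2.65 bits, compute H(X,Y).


For independent variables, H(X,Y) = H(X) + H(Y) = 2.42 + 2.65 = 5.07

5.07 bits


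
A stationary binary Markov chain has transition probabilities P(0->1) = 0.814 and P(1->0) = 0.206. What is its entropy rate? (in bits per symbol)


Stationary distribution: pi_0 = p10/(p01+p10) = 0.202, pi_1 = 0.798. Entropy rate H' = pi_0*H(p01) + pi_1*H(p10) = 0.202*0.693 + 0.798*0.7338 = 0.7255

0.7255 bits/symbol


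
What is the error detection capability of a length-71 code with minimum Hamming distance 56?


Detection capability = d_min - 1 = 56 - 1 = 55

55 errors


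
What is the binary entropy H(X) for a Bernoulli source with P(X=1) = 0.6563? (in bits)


H = -p*log2(p) - (1-p)*log2(1-p). -0.6563*log2(0.6563) = 0.398750; -0.3437*log2(0.3437) = 0.529565. H = 0.398750 + 0.529565 = 0.9283

0.9283 bits


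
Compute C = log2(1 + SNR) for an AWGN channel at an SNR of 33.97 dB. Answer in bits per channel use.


SNR_linear = 10^(33.97/10) = 2494.5947; C = log2(1 + SNR_linear) = log2(1 + 2494.5947) = 11.2852

11.2852 bits/channel use


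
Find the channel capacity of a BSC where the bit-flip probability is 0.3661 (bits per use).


H(p) = -p*log2(p) - (1-p)*log2(1-p) = -0.3661*log2(0.3661) - 0.6339*log2(0.6339) = 0.530732 + 0.416899 = 0.9476. C = 1 - H(p) = 1 - 0.9476 = 0.0524

0.0524 bits


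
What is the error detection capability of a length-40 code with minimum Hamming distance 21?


Detection capability = d_min - 1 = 21 - 1 = 20

20 errors


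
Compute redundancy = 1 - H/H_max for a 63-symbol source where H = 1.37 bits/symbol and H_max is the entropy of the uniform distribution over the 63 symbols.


H_max = log2(K) = log2(63) = 5.9773 bits/symbol. Redundancy = 1 - H/H_max = 1 - 1.37/5.9773 = 1 - 0.2292 = 0.7708

0.7708


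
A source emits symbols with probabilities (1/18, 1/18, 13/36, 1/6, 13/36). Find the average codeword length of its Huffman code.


Huffman construction (repeatedly merge the two least-probable nodes; each merge adds 1 bit to every symbol beneath it): 1/18 + 1/18 = 1/9; 1/9 + 1/6 = 5/18; 5/18 + 13/36 = 23/36; 13/36 + 23/36 = 1. Resulting codeword lengths (in the order the probabilities were given): (4, 4, 2, 3, 1). L_avg = sum(p_i * l_i) = 1/18*4 + 1/18*4 + 13/36*2 + 1/6*3 + 13/36*1 = 73/36 = 2.0278

2.0278 bits


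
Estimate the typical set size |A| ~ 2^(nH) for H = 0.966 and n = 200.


log2|A_typical| = nH = 200 * 0.966 = 193.2, so |A_typical| ~ 2^193.2 = 1.442e+58

1.442e+58


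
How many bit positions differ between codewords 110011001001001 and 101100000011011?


Count differing positions: . ^ ^ ^ ^ ^ . . ^ . ^ . . ^ . = 8 differences

8


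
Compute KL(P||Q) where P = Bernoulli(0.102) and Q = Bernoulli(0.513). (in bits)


KL = p*log2(p/q) + (1-p)*log2((1-p)/(1-q)) = 0.102*log2(0.102/0.513) + 0.898*log2(0.898/0.487) = 0.555

0.555 bits


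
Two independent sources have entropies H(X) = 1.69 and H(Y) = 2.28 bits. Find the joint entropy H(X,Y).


For independent variables, H(X,Y) = H(X) + H(Y) = 1.69 + 2.28 = 3.97

3.97 bits


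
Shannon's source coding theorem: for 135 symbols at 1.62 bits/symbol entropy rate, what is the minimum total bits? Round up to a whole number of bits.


Minimum bits >= n * H = 135 * 1.62 = 218.7, rounded up to a whole number of bits = 219

219 bits


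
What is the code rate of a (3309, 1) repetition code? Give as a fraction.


Rate = k/n = 1/3309

1/3309


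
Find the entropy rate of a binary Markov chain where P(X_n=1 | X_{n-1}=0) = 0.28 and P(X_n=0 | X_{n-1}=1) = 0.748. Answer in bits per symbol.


Stationary distribution: pi_0 = p10/(p01+p10) = 0.7276, pi_1 = 0.2724. Entropy rate H' = pi_0*H(p01) + pi_1*H(p10) = 0.7276*0.8555 + 0.2724*0.8144 = 0.8443

0.8443 bits/symbol


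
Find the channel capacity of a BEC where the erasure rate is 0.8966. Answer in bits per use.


C = 1 - epsilon = 1 - 0.8966 = 0.1034

0.1034 bits


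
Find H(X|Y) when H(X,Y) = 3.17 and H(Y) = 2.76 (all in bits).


H(X|Y) = H(X,Y) - H(Y) = 3.17 - 2.76 = 0.41

0.41 bits


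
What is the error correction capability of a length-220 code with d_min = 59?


Correction capability = floor((d-1)/2) = floor((59-1)/2) = 29

29 errors


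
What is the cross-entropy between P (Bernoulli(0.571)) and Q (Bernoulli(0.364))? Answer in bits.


H(P,Q) = -p*log2(q) - (1-p)*log2(1-q). -0.571*log2(0.364) = 0.832512; -0.429*log2(0.636) = 0.280095. H(P,Q) = 0.832512 + 0.280095 = 1.1126

1.1126 bits


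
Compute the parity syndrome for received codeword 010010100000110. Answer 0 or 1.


Syndrome = XOR of all bits = 0 XOR 1 XOR 0 XOR 0 XOR 1 XOR 0 XOR 1 XOR 0 XOR 0 XOR 0 XOR 0 XOR 0 XOR 1 XOR 1 XOR 0 = 1

1


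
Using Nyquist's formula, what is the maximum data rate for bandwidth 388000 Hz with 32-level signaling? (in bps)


Rate = 2 * B * log2(M) = 2 * 388000 * 5.0 = 3880000.0

3880000.0 bps


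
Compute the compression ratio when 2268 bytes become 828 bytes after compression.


Ratio = original / compressed = 2268 / 828 = 2.7391

2.7391


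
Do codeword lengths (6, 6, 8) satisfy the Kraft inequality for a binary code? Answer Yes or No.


Kraft sum = sum(2^(-l_i)) = 0.0352, need <= 1. Result: satisfied (a binary prefix-free code with these lengths exists)

Yes


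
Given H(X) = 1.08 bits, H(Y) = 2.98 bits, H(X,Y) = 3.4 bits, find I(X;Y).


I(X;Y) = H(X) + H(Y) - H(X,Y) = 1.08 + 2.98 - 3.4 = 0.66

0.66 bits


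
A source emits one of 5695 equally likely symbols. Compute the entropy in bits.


H = log2(n) = log2(5695) = 12.4755

12.4755 bits


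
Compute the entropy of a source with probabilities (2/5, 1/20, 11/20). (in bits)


H = -sum(p_i * log2(p_i)). Terms: -(2/5)*log2(2/5) = 0.528771; -(1/20)*log2(1/20) = 0.216096; -(11/20)*log2(11/20) = 0.474373. H = 0.528771 + 0.216096 + 0.474373 = 1.2192

1.2192 bits


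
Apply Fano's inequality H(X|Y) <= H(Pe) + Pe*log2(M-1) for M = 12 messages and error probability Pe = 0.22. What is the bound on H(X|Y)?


H(Pe) = -Pe*log2(Pe) - (1-Pe)*log2(1-Pe) = -0.22*log2(0.22) - 0.78*log2(0.78) = 0.480573 + 0.279594 = 0.7602. Pe*log2(M-1) = 0.22*log2(11) = 0.761075. Bound = H(Pe) + Pe*log2(M-1) = 0.480573 + 0.279594 + 0.761075 = 1.5212

1.5212 bits


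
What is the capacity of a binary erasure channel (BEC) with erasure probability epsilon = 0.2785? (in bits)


C = 1 - epsilon = 1 - 0.2785 = 0.7215

0.7215 bits


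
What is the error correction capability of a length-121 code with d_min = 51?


Correction capability = floor((d-1)/2) = floor((51-1)/2) = 25

25 errors


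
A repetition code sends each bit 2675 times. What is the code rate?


Rate = k/n = 1/2675

1/2675


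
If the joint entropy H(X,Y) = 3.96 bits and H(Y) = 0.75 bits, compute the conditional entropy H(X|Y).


H(X|Y) = H(X,Y) - H(Y) = 3.96 - 0.75 = 3.21

3.21 bits


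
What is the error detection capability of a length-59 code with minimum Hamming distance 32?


Detection capability = d_min - 1 = 32 - 1 = 31

31 errors


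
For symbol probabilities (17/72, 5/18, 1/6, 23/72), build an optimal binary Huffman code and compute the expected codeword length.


Huffman construction (repeatedly merge the two least-probable nodes; each merge adds 1 bit to every symbol beneath it): 1/6 + 17/72 = 29/72; 5/18 + 23/72 = 43/72; 29/72 + 43/72 = 1. Resulting codeword lengths (in the order the probabilities were given): (2, 2, 2, 2). L_avg = sum(p_i * l_i) = 17/72*2 + 5/18*2 + 1/6*2 + 23/72*2 = 2

2.0 bits


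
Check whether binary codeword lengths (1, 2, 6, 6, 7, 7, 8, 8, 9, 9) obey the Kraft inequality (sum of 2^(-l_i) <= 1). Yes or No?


Kraft sum = sum(2^(-l_i)) = 0.8086, need <= 1. Result: satisfied (a binary prefix-free code with these lengths exists)

Yes


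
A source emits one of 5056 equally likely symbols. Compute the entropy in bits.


H = log2(n) = log2(5056) = 12.3038

12.3038 bits


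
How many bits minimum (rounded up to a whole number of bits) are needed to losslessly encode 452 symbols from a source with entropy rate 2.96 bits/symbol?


Minimum bits >= n * H = 452 * 2.96 = 1337.92, rounded up to a whole number of bits = 1338

1338 bits


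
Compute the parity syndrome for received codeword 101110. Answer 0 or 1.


Syndrome = XOR of all bits = 1 XOR 0 XOR 1 XOR 1 XOR 1 XOR 0 = 0

0


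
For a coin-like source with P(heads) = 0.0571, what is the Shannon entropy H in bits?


H = -p*log2(p) - (1-p)*log2(1-p). -0.0571*log2(0.0571) = 0.235844; -0.9429*log2(0.9429) = 0.079980. H = 0.235844 + 0.079980 = 0.3158

0.3158 bits


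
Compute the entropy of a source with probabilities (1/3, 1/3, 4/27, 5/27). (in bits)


H = -sum(p_i * log2(p_i)). Terms: -(1/3)*log2(1/3) = 0.528321; -(1/3)*log2(1/3) = 0.528321; -(4/27)*log2(4/27) = 0.408131; -(5/27)*log2(5/27) = 0.450548. H = 0.528321 + 0.528321 + 0.408131 + 0.450548 = 1.9153

1.9153 bits


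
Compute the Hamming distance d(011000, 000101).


Count differing positions: . ^ ^ ^ . ^ = 4 differences

4


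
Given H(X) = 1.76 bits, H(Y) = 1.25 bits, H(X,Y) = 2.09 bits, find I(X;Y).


I(X;Y) = H(X) + H(Y) - H(X,Y) = 1.76 + 1.25 - 2.09 = 0.92

0.92 bits


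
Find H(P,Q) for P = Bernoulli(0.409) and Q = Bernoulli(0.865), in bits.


H(P,Q) = -p*log2(q) - (1-p)*log2(1-q). -0.409*log2(0.865) = 0.085574; -0.591*log2(0.135) = 1.707380. H(P,Q) = 0.085574 + 1.707380 = 1.793

1.793 bits


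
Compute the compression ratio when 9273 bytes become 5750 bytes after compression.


Ratio = original / compressed = 9273 / 5750 = 1.6127

1.6127


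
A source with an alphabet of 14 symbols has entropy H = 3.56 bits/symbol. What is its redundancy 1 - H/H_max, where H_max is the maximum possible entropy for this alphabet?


H_max = log2(K) = log2(14) = 3.8074 bits/symbol. Redundancy = 1 - H/H_max = 1 - 3.56/3.8074 = 1 - 0.935 = 0.065

0.065
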